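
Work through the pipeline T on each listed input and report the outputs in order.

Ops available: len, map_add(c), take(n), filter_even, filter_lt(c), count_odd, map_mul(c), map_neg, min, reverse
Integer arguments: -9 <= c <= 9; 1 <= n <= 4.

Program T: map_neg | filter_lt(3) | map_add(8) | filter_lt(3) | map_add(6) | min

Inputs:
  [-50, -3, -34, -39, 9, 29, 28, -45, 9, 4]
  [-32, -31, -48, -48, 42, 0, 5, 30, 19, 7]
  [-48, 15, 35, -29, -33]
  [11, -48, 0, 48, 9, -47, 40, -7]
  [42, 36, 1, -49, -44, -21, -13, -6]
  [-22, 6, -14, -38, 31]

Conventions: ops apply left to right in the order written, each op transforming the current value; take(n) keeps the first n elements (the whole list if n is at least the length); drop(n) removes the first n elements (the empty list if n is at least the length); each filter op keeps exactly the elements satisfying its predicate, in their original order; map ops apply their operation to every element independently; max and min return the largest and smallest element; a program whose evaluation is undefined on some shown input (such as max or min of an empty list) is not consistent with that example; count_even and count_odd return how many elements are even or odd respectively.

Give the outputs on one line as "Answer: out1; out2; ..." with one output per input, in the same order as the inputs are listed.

-15; -28; -21; -34; -28; -17

Execution, op by op:
  [-50, -3, -34, -39, 9, 29, 28, -45, 9, 4] -> [50, 3, 34, 39, -9, -29, -28, 45, -9, -4] -> [-9, -29, -28, -9, -4] -> [-1, -21, -20, -1, 4] -> [-1, -21, -20, -1] -> [5, -15, -14, 5] -> -15
  [-32, -31, -48, -48, 42, 0, 5, 30, 19, 7] -> [32, 31, 48, 48, -42, 0, -5, -30, -19, -7] -> [-42, 0, -5, -30, -19, -7] -> [-34, 8, 3, -22, -11, 1] -> [-34, -22, -11, 1] -> [-28, -16, -5, 7] -> -28
  [-48, 15, 35, -29, -33] -> [48, -15, -35, 29, 33] -> [-15, -35] -> [-7, -27] -> [-7, -27] -> [-1, -21] -> -21
  [11, -48, 0, 48, 9, -47, 40, -7] -> [-11, 48, 0, -48, -9, 47, -40, 7] -> [-11, 0, -48, -9, -40] -> [-3, 8, -40, -1, -32] -> [-3, -40, -1, -32] -> [3, -34, 5, -26] -> -34
  [42, 36, 1, -49, -44, -21, -13, -6] -> [-42, -36, -1, 49, 44, 21, 13, 6] -> [-42, -36, -1] -> [-34, -28, 7] -> [-34, -28] -> [-28, -22] -> -28
  [-22, 6, -14, -38, 31] -> [22, -6, 14, 38, -31] -> [-6, -31] -> [2, -23] -> [2, -23] -> [8, -17] -> -17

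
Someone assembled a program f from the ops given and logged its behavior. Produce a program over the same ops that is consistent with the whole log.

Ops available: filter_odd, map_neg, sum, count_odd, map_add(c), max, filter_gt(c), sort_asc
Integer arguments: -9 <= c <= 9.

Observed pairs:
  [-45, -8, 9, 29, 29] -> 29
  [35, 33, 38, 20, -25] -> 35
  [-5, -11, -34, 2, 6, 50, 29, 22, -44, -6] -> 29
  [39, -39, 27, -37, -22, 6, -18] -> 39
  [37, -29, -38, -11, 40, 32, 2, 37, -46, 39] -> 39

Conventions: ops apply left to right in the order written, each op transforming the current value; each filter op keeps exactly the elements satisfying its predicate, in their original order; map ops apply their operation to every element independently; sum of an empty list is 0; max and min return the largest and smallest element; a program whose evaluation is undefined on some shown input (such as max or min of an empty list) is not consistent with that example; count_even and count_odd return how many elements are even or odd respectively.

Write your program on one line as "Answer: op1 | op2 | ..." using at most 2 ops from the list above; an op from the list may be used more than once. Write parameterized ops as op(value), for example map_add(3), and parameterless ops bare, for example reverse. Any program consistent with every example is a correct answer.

filter_odd | max

Check, running the answer program on each example:
  [-45, -8, 9, 29, 29] -> [-45, 9, 29, 29] -> 29
  [35, 33, 38, 20, -25] -> [35, 33, -25] -> 35
  [-5, -11, -34, 2, 6, 50, 29, 22, -44, -6] -> [-5, -11, 29] -> 29
  [39, -39, 27, -37, -22, 6, -18] -> [39, -39, 27, -37] -> 39
  [37, -29, -38, -11, 40, 32, 2, 37, -46, 39] -> [37, -29, -11, 37, 39] -> 39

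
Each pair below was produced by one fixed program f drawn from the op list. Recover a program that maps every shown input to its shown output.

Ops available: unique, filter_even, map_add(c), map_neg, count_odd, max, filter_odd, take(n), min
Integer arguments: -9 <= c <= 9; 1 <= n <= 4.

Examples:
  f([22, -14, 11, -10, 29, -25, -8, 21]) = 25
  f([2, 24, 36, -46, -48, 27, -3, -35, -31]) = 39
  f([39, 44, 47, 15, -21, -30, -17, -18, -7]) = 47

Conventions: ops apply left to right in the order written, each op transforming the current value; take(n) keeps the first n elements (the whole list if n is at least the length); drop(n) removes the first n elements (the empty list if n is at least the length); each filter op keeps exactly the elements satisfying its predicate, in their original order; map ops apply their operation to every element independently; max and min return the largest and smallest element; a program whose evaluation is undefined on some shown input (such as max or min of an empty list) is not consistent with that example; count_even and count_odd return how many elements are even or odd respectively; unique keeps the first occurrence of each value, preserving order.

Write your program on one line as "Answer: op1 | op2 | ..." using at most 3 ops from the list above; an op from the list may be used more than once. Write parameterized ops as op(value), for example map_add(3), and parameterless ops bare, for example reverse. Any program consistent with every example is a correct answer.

map_add(3) | filter_odd | max

Check, running the answer program on each example:
  [22, -14, 11, -10, 29, -25, -8, 21] -> [25, -11, 14, -7, 32, -22, -5, 24] -> [25, -11, -7, -5] -> 25
  [2, 24, 36, -46, -48, 27, -3, -35, -31] -> [5, 27, 39, -43, -45, 30, 0, -32, -28] -> [5, 27, 39, -43, -45] -> 39
  [39, 44, 47, 15, -21, -30, -17, -18, -7] -> [42, 47, 50, 18, -18, -27, -14, -15, -4] -> [47, -27, -15] -> 47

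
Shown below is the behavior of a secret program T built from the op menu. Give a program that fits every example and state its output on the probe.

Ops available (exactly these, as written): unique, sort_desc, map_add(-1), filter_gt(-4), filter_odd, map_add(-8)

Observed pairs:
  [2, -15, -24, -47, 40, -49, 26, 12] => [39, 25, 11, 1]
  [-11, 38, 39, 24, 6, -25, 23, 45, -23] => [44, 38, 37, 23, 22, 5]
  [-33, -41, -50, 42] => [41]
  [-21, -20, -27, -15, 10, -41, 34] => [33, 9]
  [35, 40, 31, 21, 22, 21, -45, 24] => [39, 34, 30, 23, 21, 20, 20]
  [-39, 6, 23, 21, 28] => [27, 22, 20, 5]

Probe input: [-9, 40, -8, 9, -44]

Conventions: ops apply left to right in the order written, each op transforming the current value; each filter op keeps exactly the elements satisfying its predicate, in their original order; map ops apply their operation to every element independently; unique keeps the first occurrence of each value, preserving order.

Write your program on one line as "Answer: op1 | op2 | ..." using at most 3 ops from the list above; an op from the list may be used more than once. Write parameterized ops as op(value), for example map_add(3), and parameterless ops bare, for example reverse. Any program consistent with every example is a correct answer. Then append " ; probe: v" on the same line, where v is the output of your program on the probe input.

filter_gt(-4) | sort_desc | map_add(-1) ; probe: [39, 8]

Check, running the answer program on each example:
  [2, -15, -24, -47, 40, -49, 26, 12] -> [2, 40, 26, 12] -> [40, 26, 12, 2] -> [39, 25, 11, 1]
  [-11, 38, 39, 24, 6, -25, 23, 45, -23] -> [38, 39, 24, 6, 23, 45] -> [45, 39, 38, 24, 23, 6] -> [44, 38, 37, 23, 22, 5]
  [-33, -41, -50, 42] -> [42] -> [42] -> [41]
  [-21, -20, -27, -15, 10, -41, 34] -> [10, 34] -> [34, 10] -> [33, 9]
  [35, 40, 31, 21, 22, 21, -45, 24] -> [35, 40, 31, 21, 22, 21, 24] -> [40, 35, 31, 24, 22, 21, 21] -> [39, 34, 30, 23, 21, 20, 20]
  [-39, 6, 23, 21, 28] -> [6, 23, 21, 28] -> [28, 23, 21, 6] -> [27, 22, 20, 5]
  probe: [-9, 40, -8, 9, -44] -> [40, 9] -> [40, 9] -> [39, 8]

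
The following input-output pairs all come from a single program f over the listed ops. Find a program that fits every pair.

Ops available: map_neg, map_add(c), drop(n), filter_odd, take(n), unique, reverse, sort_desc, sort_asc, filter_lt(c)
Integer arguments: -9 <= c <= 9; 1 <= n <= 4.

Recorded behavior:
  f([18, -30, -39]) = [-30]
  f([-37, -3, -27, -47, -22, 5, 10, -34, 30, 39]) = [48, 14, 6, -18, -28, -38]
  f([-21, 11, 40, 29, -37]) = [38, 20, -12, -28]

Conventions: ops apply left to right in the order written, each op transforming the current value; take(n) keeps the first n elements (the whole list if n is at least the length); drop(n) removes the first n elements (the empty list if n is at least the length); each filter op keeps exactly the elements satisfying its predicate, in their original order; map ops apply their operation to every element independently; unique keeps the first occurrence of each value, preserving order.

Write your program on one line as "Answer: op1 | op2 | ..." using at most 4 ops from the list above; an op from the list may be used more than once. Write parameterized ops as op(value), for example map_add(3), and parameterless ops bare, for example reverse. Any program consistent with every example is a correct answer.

filter_odd | sort_desc | map_add(9)

Check, running the answer program on each example:
  [18, -30, -39] -> [-39] -> [-39] -> [-30]
  [-37, -3, -27, -47, -22, 5, 10, -34, 30, 39] -> [-37, -3, -27, -47, 5, 39] -> [39, 5, -3, -27, -37, -47] -> [48, 14, 6, -18, -28, -38]
  [-21, 11, 40, 29, -37] -> [-21, 11, 29, -37] -> [29, 11, -21, -37] -> [38, 20, -12, -28]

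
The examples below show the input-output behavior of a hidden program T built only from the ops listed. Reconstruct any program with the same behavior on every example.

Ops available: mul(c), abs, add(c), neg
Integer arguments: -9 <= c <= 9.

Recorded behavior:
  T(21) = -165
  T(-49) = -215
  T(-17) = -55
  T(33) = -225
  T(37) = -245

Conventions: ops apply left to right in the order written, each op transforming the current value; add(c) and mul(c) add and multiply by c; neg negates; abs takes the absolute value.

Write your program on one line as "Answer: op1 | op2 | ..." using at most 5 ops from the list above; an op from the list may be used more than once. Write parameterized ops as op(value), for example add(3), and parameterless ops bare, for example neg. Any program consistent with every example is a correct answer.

add(9) | neg | abs | add(3) | mul(-5)

Check, running the answer program on each example:
  21 -> 30 -> -30 -> 30 -> 33 -> -165
  -49 -> -40 -> 40 -> 40 -> 43 -> -215
  -17 -> -8 -> 8 -> 8 -> 11 -> -55
  33 -> 42 -> -42 -> 42 -> 45 -> -225
  37 -> 46 -> -46 -> 46 -> 49 -> -245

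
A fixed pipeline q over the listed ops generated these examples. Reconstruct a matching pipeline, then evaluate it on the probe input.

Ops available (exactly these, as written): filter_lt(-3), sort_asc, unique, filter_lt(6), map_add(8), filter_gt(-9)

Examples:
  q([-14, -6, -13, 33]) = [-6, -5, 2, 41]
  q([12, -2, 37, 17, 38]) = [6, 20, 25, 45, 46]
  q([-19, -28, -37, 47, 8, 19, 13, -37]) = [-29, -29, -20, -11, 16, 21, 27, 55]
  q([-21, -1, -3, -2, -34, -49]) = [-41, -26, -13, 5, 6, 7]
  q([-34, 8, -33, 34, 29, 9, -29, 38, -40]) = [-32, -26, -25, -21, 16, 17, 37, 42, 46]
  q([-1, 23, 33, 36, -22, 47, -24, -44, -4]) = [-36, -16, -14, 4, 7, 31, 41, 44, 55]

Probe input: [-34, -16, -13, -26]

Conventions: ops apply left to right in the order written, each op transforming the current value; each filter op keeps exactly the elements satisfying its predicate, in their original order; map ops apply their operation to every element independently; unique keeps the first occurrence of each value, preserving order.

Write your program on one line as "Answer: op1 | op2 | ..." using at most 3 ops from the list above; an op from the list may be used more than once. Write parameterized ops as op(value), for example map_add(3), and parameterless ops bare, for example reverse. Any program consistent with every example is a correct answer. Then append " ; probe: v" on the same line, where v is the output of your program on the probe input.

sort_asc | map_add(8) ; probe: [-26, -18, -8, -5]

Check, running the answer program on each example:
  [-14, -6, -13, 33] -> [-14, -13, -6, 33] -> [-6, -5, 2, 41]
  [12, -2, 37, 17, 38] -> [-2, 12, 17, 37, 38] -> [6, 20, 25, 45, 46]
  [-19, -28, -37, 47, 8, 19, 13, -37] -> [-37, -37, -28, -19, 8, 13, 19, 47] -> [-29, -29, -20, -11, 16, 21, 27, 55]
  [-21, -1, -3, -2, -34, -49] -> [-49, -34, -21, -3, -2, -1] -> [-41, -26, -13, 5, 6, 7]
  [-34, 8, -33, 34, 29, 9, -29, 38, -40] -> [-40, -34, -33, -29, 8, 9, 29, 34, 38] -> [-32, -26, -25, -21, 16, 17, 37, 42, 46]
  [-1, 23, 33, 36, -22, 47, -24, -44, -4] -> [-44, -24, -22, -4, -1, 23, 33, 36, 47] -> [-36, -16, -14, 4, 7, 31, 41, 44, 55]
  probe: [-34, -16, -13, -26] -> [-34, -26, -16, -13] -> [-26, -18, -8, -5]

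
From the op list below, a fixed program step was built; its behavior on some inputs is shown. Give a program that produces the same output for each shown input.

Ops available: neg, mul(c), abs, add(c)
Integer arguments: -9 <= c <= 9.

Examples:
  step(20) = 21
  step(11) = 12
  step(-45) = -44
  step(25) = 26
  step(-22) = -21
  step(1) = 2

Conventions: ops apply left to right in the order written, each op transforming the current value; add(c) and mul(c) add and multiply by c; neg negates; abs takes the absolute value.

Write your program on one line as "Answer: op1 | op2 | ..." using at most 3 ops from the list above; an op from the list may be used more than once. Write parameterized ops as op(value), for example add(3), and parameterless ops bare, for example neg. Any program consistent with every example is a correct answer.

neg | add(-1) | neg

Check, running the answer program on each example:
  20 -> -20 -> -21 -> 21
  11 -> -11 -> -12 -> 12
  -45 -> 45 -> 44 -> -44
  25 -> -25 -> -26 -> 26
  -22 -> 22 -> 21 -> -21
  1 -> -1 -> -2 -> 2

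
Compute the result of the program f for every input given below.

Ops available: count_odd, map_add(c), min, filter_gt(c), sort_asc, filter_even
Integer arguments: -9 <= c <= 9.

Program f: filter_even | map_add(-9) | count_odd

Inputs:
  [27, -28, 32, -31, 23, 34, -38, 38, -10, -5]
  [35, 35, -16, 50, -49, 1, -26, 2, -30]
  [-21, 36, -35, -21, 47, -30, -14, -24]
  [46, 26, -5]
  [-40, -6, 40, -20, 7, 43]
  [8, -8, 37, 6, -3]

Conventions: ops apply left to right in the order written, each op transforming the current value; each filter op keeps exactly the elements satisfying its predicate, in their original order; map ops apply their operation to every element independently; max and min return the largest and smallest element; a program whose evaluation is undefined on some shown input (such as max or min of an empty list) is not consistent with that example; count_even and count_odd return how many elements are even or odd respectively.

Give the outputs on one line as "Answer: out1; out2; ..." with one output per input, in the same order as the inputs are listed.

Execution, op by op:
  [27, -28, 32, -31, 23, 34, -38, 38, -10, -5] -> [-28, 32, 34, -38, 38, -10] -> [-37, 23, 25, -47, 29, -19] -> 6
  [35, 35, -16, 50, -49, 1, -26, 2, -30] -> [-16, 50, -26, 2, -30] -> [-25, 41, -35, -7, -39] -> 5
  [-21, 36, -35, -21, 47, -30, -14, -24] -> [36, -30, -14, -24] -> [27, -39, -23, -33] -> 4
  [46, 26, -5] -> [46, 26] -> [37, 17] -> 2
  [-40, -6, 40, -20, 7, 43] -> [-40, -6, 40, -20] -> [-49, -15, 31, -29] -> 4
  [8, -8, 37, 6, -3] -> [8, -8, 6] -> [-1, -17, -3] -> 3

6; 5; 4; 2; 4; 3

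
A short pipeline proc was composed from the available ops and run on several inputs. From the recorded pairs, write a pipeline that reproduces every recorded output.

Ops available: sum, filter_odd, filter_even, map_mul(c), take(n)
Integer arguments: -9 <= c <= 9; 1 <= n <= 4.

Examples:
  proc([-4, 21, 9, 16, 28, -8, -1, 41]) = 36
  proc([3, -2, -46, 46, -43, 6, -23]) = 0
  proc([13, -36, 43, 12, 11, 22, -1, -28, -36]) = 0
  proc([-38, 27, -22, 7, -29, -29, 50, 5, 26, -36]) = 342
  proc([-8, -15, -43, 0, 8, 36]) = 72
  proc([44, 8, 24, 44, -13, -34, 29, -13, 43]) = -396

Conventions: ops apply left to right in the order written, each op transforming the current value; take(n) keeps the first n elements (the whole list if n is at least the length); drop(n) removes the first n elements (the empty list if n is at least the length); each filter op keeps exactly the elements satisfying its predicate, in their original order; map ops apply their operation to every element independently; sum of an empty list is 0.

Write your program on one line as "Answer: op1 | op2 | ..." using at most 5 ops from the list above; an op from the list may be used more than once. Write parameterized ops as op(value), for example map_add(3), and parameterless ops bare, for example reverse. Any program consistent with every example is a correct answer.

take(1) | filter_even | map_mul(-9) | sum

Check, running the answer program on each example:
  [-4, 21, 9, 16, 28, -8, -1, 41] -> [-4] -> [-4] -> [36] -> 36
  [3, -2, -46, 46, -43, 6, -23] -> [3] -> [] -> [] -> 0
  [13, -36, 43, 12, 11, 22, -1, -28, -36] -> [13] -> [] -> [] -> 0
  [-38, 27, -22, 7, -29, -29, 50, 5, 26, -36] -> [-38] -> [-38] -> [342] -> 342
  [-8, -15, -43, 0, 8, 36] -> [-8] -> [-8] -> [72] -> 72
  [44, 8, 24, 44, -13, -34, 29, -13, 43] -> [44] -> [44] -> [-396] -> -396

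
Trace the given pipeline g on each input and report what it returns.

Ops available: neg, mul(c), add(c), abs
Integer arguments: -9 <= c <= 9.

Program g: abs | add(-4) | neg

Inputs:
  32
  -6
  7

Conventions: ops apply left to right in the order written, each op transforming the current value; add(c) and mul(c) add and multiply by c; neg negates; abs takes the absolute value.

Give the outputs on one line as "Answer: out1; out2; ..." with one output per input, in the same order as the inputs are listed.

-28; -2; -3

Execution, op by op:
  32 -> 32 -> 28 -> -28
  -6 -> 6 -> 2 -> -2
  7 -> 7 -> 3 -> -3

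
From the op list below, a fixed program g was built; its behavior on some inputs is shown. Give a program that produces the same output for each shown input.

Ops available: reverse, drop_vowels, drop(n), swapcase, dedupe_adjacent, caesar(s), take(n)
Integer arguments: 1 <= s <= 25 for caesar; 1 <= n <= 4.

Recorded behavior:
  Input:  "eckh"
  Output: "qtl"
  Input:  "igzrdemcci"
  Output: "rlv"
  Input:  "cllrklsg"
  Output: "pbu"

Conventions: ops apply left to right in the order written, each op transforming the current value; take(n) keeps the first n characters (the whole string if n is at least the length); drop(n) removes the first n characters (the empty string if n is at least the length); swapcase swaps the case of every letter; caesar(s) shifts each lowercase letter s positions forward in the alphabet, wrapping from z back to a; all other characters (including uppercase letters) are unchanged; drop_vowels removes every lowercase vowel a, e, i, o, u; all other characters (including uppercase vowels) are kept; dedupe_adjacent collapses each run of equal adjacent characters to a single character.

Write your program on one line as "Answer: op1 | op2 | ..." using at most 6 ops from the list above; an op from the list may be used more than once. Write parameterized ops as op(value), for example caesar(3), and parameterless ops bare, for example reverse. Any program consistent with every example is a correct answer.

dedupe_adjacent | reverse | take(3) | caesar(8) | caesar(1)

Check, running the answer program on each example:
  "eckh" -> "eckh" -> "hkce" -> "hkc" -> "psk" -> "qtl"
  "igzrdemcci" -> "igzrdemci" -> "icmedrzgi" -> "icm" -> "qku" -> "rlv"
  "cllrklsg" -> "clrklsg" -> "gslkrlc" -> "gsl" -> "oat" -> "pbu"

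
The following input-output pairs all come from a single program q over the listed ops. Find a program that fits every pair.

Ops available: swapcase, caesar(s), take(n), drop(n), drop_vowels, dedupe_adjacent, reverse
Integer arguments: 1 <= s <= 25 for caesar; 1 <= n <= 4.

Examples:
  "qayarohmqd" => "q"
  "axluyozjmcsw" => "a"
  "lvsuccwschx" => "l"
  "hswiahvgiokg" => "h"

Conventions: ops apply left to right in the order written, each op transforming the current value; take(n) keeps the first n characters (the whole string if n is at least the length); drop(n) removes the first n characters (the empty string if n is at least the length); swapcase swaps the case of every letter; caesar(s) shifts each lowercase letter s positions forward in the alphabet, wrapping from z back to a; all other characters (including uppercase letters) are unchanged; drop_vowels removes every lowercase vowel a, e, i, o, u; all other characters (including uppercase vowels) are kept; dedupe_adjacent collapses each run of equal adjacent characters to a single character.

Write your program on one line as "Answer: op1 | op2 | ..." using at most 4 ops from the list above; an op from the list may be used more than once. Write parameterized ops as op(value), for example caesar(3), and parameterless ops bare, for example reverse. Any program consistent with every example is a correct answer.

swapcase | take(1) | swapcase

Check, running the answer program on each example:
  "qayarohmqd" -> "QAYAROHMQD" -> "Q" -> "q"
  "axluyozjmcsw" -> "AXLUYOZJMCSW" -> "A" -> "a"
  "lvsuccwschx" -> "LVSUCCWSCHX" -> "L" -> "l"
  "hswiahvgiokg" -> "HSWIAHVGIOKG" -> "H" -> "h"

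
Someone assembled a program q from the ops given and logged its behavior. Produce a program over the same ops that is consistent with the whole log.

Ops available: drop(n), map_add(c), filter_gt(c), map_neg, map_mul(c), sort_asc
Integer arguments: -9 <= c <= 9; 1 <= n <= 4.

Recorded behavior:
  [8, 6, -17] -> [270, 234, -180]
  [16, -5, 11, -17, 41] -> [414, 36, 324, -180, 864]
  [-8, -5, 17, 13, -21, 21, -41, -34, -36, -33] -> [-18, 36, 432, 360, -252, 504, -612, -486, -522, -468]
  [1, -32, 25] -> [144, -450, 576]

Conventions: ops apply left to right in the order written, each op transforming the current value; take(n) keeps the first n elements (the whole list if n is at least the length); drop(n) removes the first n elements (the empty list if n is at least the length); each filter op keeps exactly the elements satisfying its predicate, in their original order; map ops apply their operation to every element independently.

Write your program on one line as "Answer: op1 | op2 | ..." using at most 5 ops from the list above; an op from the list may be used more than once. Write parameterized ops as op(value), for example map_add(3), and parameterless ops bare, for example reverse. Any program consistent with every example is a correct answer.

map_add(7) | map_neg | map_mul(-9) | map_mul(2)

Check, running the answer program on each example:
  [8, 6, -17] -> [15, 13, -10] -> [-15, -13, 10] -> [135, 117, -90] -> [270, 234, -180]
  [16, -5, 11, -17, 41] -> [23, 2, 18, -10, 48] -> [-23, -2, -18, 10, -48] -> [207, 18, 162, -90, 432] -> [414, 36, 324, -180, 864]
  [-8, -5, 17, 13, -21, 21, -41, -34, -36, -33] -> [-1, 2, 24, 20, -14, 28, -34, -27, -29, -26] -> [1, -2, -24, -20, 14, -28, 34, 27, 29, 26] -> [-9, 18, 216, 180, -126, 252, -306, -243, -261, -234] -> [-18, 36, 432, 360, -252, 504, -612, -486, -522, -468]
  [1, -32, 25] -> [8, -25, 32] -> [-8, 25, -32] -> [72, -225, 288] -> [144, -450, 576]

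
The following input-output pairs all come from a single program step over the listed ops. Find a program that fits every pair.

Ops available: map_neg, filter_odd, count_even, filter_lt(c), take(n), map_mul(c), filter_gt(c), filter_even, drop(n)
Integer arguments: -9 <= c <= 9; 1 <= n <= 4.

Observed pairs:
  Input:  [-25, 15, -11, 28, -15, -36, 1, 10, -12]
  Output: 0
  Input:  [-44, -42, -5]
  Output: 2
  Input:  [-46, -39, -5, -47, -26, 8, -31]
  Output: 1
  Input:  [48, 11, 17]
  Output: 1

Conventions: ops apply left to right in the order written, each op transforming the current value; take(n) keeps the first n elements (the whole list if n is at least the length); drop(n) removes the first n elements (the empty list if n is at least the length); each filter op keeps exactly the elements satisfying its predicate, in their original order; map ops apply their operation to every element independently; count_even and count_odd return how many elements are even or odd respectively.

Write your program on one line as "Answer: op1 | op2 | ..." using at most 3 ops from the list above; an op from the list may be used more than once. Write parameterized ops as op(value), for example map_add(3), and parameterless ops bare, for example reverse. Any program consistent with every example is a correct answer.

take(2) | map_neg | count_even

Check, running the answer program on each example:
  [-25, 15, -11, 28, -15, -36, 1, 10, -12] -> [-25, 15] -> [25, -15] -> 0
  [-44, -42, -5] -> [-44, -42] -> [44, 42] -> 2
  [-46, -39, -5, -47, -26, 8, -31] -> [-46, -39] -> [46, 39] -> 1
  [48, 11, 17] -> [48, 11] -> [-48, -11] -> 1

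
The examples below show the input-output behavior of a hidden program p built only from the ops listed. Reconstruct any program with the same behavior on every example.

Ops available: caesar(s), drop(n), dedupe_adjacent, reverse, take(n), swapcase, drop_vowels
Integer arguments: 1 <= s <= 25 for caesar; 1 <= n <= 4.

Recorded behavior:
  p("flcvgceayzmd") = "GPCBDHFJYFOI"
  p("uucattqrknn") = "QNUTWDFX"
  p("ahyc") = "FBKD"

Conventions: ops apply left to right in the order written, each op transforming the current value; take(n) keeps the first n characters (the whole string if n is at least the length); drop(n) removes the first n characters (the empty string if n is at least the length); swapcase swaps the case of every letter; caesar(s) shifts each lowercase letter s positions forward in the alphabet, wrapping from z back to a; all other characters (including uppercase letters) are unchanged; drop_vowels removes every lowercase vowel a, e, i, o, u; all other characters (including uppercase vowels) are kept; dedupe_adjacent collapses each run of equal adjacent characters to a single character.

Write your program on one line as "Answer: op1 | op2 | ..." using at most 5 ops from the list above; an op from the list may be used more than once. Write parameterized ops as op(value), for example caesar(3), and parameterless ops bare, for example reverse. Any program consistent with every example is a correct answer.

caesar(3) | dedupe_adjacent | swapcase | reverse

Check, running the answer program on each example:
  "flcvgceayzmd" -> "iofyjfhdbcpg" -> "iofyjfhdbcpg" -> "IOFYJFHDBCPG" -> "GPCBDHFJYFOI"
  "uucattqrknn" -> "xxfdwwtunqq" -> "xfdwtunq" -> "XFDWTUNQ" -> "QNUTWDFX"
  "ahyc" -> "dkbf" -> "dkbf" -> "DKBF" -> "FBKD"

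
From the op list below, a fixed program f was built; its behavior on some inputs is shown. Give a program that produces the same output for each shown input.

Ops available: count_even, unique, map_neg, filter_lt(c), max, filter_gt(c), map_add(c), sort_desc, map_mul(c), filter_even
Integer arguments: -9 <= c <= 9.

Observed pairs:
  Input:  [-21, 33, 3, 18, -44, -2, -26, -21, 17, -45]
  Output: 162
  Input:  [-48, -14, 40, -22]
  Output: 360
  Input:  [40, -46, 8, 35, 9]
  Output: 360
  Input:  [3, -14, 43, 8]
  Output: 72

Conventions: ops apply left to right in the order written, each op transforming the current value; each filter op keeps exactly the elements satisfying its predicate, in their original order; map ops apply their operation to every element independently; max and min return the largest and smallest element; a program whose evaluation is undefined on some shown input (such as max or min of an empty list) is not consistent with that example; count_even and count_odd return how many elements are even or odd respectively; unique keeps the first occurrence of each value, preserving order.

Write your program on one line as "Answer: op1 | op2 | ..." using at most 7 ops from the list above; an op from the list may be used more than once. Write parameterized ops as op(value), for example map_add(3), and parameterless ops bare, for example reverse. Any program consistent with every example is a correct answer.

map_neg | map_mul(9) | sort_desc | filter_even | map_neg | max

Check, running the answer program on each example:
  [-21, 33, 3, 18, -44, -2, -26, -21, 17, -45] -> [21, -33, -3, -18, 44, 2, 26, 21, -17, 45] -> [189, -297, -27, -162, 396, 18, 234, 189, -153, 405] -> [405, 396, 234, 189, 189, 18, -27, -153, -162, -297] -> [396, 234, 18, -162] -> [-396, -234, -18, 162] -> 162
  [-48, -14, 40, -22] -> [48, 14, -40, 22] -> [432, 126, -360, 198] -> [432, 198, 126, -360] -> [432, 198, 126, -360] -> [-432, -198, -126, 360] -> 360
  [40, -46, 8, 35, 9] -> [-40, 46, -8, -35, -9] -> [-360, 414, -72, -315, -81] -> [414, -72, -81, -315, -360] -> [414, -72, -360] -> [-414, 72, 360] -> 360
  [3, -14, 43, 8] -> [-3, 14, -43, -8] -> [-27, 126, -387, -72] -> [126, -27, -72, -387] -> [126, -72] -> [-126, 72] -> 72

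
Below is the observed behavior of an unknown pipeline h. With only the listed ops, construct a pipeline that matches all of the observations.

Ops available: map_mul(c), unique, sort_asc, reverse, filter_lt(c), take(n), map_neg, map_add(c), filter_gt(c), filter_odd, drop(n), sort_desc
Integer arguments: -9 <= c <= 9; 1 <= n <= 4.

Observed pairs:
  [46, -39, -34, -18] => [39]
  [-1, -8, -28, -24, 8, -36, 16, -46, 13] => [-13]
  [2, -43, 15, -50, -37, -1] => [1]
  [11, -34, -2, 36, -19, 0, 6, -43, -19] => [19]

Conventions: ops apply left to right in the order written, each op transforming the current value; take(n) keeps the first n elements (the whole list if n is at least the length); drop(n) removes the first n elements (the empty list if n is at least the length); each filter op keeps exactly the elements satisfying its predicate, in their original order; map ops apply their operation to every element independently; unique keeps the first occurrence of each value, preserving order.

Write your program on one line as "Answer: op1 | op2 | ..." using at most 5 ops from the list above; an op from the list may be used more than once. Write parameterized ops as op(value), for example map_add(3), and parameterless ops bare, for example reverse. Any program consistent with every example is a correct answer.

map_mul(-1) | reverse | filter_odd | take(1)

Check, running the answer program on each example:
  [46, -39, -34, -18] -> [-46, 39, 34, 18] -> [18, 34, 39, -46] -> [39] -> [39]
  [-1, -8, -28, -24, 8, -36, 16, -46, 13] -> [1, 8, 28, 24, -8, 36, -16, 46, -13] -> [-13, 46, -16, 36, -8, 24, 28, 8, 1] -> [-13, 1] -> [-13]
  [2, -43, 15, -50, -37, -1] -> [-2, 43, -15, 50, 37, 1] -> [1, 37, 50, -15, 43, -2] -> [1, 37, -15, 43] -> [1]
  [11, -34, -2, 36, -19, 0, 6, -43, -19] -> [-11, 34, 2, -36, 19, 0, -6, 43, 19] -> [19, 43, -6, 0, 19, -36, 2, 34, -11] -> [19, 43, 19, -11] -> [19]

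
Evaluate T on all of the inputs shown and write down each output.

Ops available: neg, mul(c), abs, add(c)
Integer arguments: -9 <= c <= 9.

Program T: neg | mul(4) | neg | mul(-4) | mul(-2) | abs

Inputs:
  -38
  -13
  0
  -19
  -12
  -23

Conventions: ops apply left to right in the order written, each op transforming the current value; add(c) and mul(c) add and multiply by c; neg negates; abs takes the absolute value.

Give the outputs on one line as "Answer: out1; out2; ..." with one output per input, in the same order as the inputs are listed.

Execution, op by op:
  -38 -> 38 -> 152 -> -152 -> 608 -> -1216 -> 1216
  -13 -> 13 -> 52 -> -52 -> 208 -> -416 -> 416
  0 -> 0 -> 0 -> 0 -> 0 -> 0 -> 0
  -19 -> 19 -> 76 -> -76 -> 304 -> -608 -> 608
  -12 -> 12 -> 48 -> -48 -> 192 -> -384 -> 384
  -23 -> 23 -> 92 -> -92 -> 368 -> -736 -> 736

1216; 416; 0; 608; 384; 736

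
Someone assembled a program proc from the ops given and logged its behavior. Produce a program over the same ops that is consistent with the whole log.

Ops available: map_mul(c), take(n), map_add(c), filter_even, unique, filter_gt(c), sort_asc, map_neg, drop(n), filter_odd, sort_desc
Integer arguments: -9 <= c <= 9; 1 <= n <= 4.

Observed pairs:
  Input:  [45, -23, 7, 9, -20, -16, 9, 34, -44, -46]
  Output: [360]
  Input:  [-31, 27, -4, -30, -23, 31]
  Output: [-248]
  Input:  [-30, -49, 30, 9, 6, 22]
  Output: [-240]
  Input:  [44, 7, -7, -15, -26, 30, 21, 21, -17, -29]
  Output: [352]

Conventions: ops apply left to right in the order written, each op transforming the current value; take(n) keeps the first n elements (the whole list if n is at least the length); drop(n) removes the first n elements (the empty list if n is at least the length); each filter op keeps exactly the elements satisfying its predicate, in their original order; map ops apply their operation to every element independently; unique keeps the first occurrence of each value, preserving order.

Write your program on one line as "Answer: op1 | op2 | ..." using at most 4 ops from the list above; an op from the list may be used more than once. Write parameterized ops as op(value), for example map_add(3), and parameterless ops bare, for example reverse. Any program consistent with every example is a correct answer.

map_mul(8) | unique | take(1)

Check, running the answer program on each example:
  [45, -23, 7, 9, -20, -16, 9, 34, -44, -46] -> [360, -184, 56, 72, -160, -128, 72, 272, -352, -368] -> [360, -184, 56, 72, -160, -128, 272, -352, -368] -> [360]
  [-31, 27, -4, -30, -23, 31] -> [-248, 216, -32, -240, -184, 248] -> [-248, 216, -32, -240, -184, 248] -> [-248]
  [-30, -49, 30, 9, 6, 22] -> [-240, -392, 240, 72, 48, 176] -> [-240, -392, 240, 72, 48, 176] -> [-240]
  [44, 7, -7, -15, -26, 30, 21, 21, -17, -29] -> [352, 56, -56, -120, -208, 240, 168, 168, -136, -232] -> [352, 56, -56, -120, -208, 240, 168, -136, -232] -> [352]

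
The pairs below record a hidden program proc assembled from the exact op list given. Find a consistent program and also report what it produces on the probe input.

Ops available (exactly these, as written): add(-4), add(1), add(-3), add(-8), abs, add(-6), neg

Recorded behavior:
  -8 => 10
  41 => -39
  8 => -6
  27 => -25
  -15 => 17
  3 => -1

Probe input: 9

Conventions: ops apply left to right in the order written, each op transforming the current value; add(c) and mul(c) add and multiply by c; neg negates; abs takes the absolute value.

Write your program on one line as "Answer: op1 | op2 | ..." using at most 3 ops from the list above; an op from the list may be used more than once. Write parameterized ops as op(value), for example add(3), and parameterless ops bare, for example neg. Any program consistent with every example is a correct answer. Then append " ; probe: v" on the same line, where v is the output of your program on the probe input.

add(-6) | neg | add(-4) ; probe: -7

Check, running the answer program on each example:
  -8 -> -14 -> 14 -> 10
  41 -> 35 -> -35 -> -39
  8 -> 2 -> -2 -> -6
  27 -> 21 -> -21 -> -25
  -15 -> -21 -> 21 -> 17
  3 -> -3 -> 3 -> -1
  probe: 9 -> 3 -> -3 -> -7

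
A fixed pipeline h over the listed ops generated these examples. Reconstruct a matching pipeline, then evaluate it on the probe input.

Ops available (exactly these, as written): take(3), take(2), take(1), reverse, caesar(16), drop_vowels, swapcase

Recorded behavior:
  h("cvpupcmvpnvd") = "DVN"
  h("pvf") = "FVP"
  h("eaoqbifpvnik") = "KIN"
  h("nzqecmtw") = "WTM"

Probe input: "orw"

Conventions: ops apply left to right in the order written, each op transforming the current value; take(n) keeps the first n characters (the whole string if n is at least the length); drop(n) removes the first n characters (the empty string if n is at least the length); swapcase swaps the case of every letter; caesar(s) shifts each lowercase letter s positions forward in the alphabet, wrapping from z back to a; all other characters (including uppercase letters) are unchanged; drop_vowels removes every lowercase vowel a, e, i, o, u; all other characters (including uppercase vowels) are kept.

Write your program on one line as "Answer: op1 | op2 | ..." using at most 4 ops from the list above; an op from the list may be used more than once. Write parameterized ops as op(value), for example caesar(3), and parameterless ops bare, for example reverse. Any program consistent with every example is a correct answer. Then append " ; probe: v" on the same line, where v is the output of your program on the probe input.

swapcase | reverse | take(3) ; probe: "WRO"

Check, running the answer program on each example:
  "cvpupcmvpnvd" -> "CVPUPCMVPNVD" -> "DVNPVMCPUPVC" -> "DVN"
  "pvf" -> "PVF" -> "FVP" -> "FVP"
  "eaoqbifpvnik" -> "EAOQBIFPVNIK" -> "KINVPFIBQOAE" -> "KIN"
  "nzqecmtw" -> "NZQECMTW" -> "WTMCEQZN" -> "WTM"
  probe: "orw" -> "ORW" -> "WRO" -> "WRO"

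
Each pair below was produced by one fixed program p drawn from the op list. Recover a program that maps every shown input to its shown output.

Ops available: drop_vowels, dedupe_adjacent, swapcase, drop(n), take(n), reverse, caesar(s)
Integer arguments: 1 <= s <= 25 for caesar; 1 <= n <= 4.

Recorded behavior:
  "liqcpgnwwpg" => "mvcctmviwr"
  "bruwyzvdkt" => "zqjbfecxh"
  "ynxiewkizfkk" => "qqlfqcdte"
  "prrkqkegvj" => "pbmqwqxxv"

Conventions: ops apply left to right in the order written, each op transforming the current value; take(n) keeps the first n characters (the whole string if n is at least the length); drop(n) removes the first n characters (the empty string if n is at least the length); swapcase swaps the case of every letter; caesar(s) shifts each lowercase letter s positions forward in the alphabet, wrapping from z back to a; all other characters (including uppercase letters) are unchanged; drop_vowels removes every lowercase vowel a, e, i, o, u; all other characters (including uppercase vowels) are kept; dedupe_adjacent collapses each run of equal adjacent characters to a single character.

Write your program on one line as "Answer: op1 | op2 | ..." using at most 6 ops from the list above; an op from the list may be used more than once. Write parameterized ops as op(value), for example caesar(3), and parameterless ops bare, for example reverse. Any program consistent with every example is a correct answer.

swapcase | reverse | swapcase | drop_vowels | caesar(6)

Check, running the answer program on each example:
  "liqcpgnwwpg" -> "LIQCPGNWWPG" -> "GPWWNGPCQIL" -> "gpwwngpcqil" -> "gpwwngpcql" -> "mvcctmviwr"
  "bruwyzvdkt" -> "BRUWYZVDKT" -> "TKDVZYWURB" -> "tkdvzywurb" -> "tkdvzywrb" -> "zqjbfecxh"
  "ynxiewkizfkk" -> "YNXIEWKIZFKK" -> "KKFZIKWEIXNY" -> "kkfzikweixny" -> "kkfzkwxny" -> "qqlfqcdte"
  "prrkqkegvj" -> "PRRKQKEGVJ" -> "JVGEKQKRRP" -> "jvgekqkrrp" -> "jvgkqkrrp" -> "pbmqwqxxv"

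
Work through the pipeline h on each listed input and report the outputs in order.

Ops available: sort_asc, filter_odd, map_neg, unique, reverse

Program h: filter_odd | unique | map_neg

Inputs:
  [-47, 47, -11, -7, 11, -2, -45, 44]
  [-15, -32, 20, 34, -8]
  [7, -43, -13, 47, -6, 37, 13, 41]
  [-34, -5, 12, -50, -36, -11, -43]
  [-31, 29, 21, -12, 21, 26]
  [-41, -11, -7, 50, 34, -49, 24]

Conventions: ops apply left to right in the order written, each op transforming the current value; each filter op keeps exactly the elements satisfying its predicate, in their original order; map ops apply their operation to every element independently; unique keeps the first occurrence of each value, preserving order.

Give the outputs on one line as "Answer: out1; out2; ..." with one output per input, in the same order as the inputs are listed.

Execution, op by op:
  [-47, 47, -11, -7, 11, -2, -45, 44] -> [-47, 47, -11, -7, 11, -45] -> [-47, 47, -11, -7, 11, -45] -> [47, -47, 11, 7, -11, 45]
  [-15, -32, 20, 34, -8] -> [-15] -> [-15] -> [15]
  [7, -43, -13, 47, -6, 37, 13, 41] -> [7, -43, -13, 47, 37, 13, 41] -> [7, -43, -13, 47, 37, 13, 41] -> [-7, 43, 13, -47, -37, -13, -41]
  [-34, -5, 12, -50, -36, -11, -43] -> [-5, -11, -43] -> [-5, -11, -43] -> [5, 11, 43]
  [-31, 29, 21, -12, 21, 26] -> [-31, 29, 21, 21] -> [-31, 29, 21] -> [31, -29, -21]
  [-41, -11, -7, 50, 34, -49, 24] -> [-41, -11, -7, -49] -> [-41, -11, -7, -49] -> [41, 11, 7, 49]

[47, -47, 11, 7, -11, 45]; [15]; [-7, 43, 13, -47, -37, -13, -41]; [5, 11, 43]; [31, -29, -21]; [41, 11, 7, 49]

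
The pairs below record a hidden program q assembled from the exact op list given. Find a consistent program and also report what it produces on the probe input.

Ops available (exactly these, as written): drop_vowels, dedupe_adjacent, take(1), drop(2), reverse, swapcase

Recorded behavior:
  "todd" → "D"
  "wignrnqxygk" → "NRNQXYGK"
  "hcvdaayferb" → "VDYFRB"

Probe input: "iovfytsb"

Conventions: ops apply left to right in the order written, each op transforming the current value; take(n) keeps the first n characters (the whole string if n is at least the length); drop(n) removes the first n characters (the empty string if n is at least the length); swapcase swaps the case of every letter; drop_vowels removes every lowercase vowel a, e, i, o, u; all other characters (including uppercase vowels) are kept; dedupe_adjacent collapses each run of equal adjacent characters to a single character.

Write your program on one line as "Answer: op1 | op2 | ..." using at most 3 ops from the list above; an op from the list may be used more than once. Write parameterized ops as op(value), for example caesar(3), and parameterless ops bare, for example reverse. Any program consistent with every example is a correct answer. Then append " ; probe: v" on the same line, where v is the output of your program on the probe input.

drop_vowels | drop(2) | swapcase ; probe: "YTSB"

Check, running the answer program on each example:
  "todd" -> "tdd" -> "d" -> "D"
  "wignrnqxygk" -> "wgnrnqxygk" -> "nrnqxygk" -> "NRNQXYGK"
  "hcvdaayferb" -> "hcvdyfrb" -> "vdyfrb" -> "VDYFRB"
  probe: "iovfytsb" -> "vfytsb" -> "ytsb" -> "YTSB"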